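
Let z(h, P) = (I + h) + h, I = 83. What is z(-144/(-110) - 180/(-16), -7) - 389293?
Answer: -42810337/110 ≈ -3.8919e+5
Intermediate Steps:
z(h, P) = 83 + 2*h (z(h, P) = (83 + h) + h = 83 + 2*h)
z(-144/(-110) - 180/(-16), -7) - 389293 = (83 + 2*(-144/(-110) - 180/(-16))) - 389293 = (83 + 2*(-144*(-1/110) - 180*(-1/16))) - 389293 = (83 + 2*(72/55 + 45/4)) - 389293 = (83 + 2*(2763/220)) - 389293 = (83 + 2763/110) - 389293 = 11893/110 - 389293 = -42810337/110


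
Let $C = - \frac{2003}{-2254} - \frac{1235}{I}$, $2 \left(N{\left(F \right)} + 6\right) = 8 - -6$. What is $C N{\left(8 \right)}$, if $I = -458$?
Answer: $\frac{925266}{258083} \approx 3.5851$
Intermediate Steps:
$N{\left(F \right)} = 1$ ($N{\left(F \right)} = -6 + \frac{8 - -6}{2} = -6 + \frac{8 + 6}{2} = -6 + \frac{1}{2} \cdot 14 = -6 + 7 = 1$)
$C = \frac{925266}{258083}$ ($C = - \frac{2003}{-2254} - \frac{1235}{-458} = \left(-2003\right) \left(- \frac{1}{2254}\right) - - \frac{1235}{458} = \frac{2003}{2254} + \frac{1235}{458} = \frac{925266}{258083} \approx 3.5851$)
$C N{\left(8 \right)} = \frac{925266}{258083} \cdot 1 = \frac{925266}{258083}$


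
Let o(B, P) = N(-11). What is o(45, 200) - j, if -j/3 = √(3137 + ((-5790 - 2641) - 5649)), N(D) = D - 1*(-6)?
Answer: -5 + 3*I*√10943 ≈ -5.0 + 313.83*I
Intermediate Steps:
N(D) = 6 + D (N(D) = D + 6 = 6 + D)
o(B, P) = -5 (o(B, P) = 6 - 11 = -5)
j = -3*I*√10943 (j = -3*√(3137 + ((-5790 - 2641) - 5649)) = -3*√(3137 + (-8431 - 5649)) = -3*√(3137 - 14080) = -3*I*√10943 ≈ -313.83*I)
o(45, 200) - j = -5 - (-3)*I*√10943 = -5 + 3*I*√10943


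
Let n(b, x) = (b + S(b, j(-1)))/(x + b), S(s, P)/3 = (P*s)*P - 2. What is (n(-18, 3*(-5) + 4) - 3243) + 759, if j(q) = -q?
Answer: -71958/29 ≈ -2481.3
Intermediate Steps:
S(s, P) = -6 + 3*s*P**2 (S(s, P) = 3*((P*s)*P - 2) = 3*(s*P**2 - 2) = 3*(-2 + s*P**2) = -6 + 3*s*P**2)
n(b, x) = (-6 + 4*b)/(b + x) (n(b, x) = (b + (-6 + 3*b*(-1*(-1))**2))/(x + b) = (b + (-6 + 3*b*1**2))/(b + x) = (b + (-6 + 3*b*1))/(b + x) = (b + (-6 + 3*b))/(b + x) = (-6 + 4*b)/(b + x))
(n(-18, 3*(-5) + 4) - 3243) + 759 = (2*(-3 + 2*(-18))/(-18 + (3*(-5) + 4)) - 3243) + 759 = (2*(-3 - 36)/(-18 + (-15 + 4)) - 3243) + 759 = (2*(-39)/(-18 - 11) - 3243) + 759 = (2*(-39)/(-29) - 3243) + 759 = (2*(-1/29)*(-39) - 3243) + 759 = (78/29 - 3243) + 759 = -93969/29 + 759 = -71958/29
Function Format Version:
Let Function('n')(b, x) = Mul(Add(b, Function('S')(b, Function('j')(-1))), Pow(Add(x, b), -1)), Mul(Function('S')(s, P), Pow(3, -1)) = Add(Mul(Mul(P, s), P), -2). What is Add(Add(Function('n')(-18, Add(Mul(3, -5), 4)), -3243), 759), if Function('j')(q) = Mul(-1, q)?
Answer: Rational(-71958, 29) ≈ -2481.3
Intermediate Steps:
Function('S')(s, P) = Add(-6, Mul(3, s, Pow(P, 2))) (Function('S')(s, P) = Mul(3, Add(Mul(Mul(P, s), P), -2)) = Mul(3, Add(Mul(s, Pow(P, 2)), -2)) = Mul(3, Add(-2, Mul(s, Pow(P, 2)))) = Add(-6, Mul(3, s, Pow(P, 2))))
Function('n')(b, x) = Mul(Pow(Add(b, x), -1), Add(-6, Mul(4, b))) (Function('n')(b, x) = Mul(Add(b, Add(-6, Mul(3, b, Pow(Mul(-1, -1), 2)))), Pow(Add(x, b), -1)) = Mul(Add(b, Add(-6, Mul(3, b, Pow(1, 2)))), Pow(Add(b, x), -1)) = Mul(Add(b, Add(-6, Mul(3, b, 1))), Pow(Add(b, x), -1)) = Mul(Add(b, Add(-6, Mul(3, b))), Pow(Add(b, x), -1)) = Mul(Add(-6, Mul(4, b)), Pow(Add(b, x), -1)) = Mul(Pow(Add(b, x), -1), Add(-6, Mul(4, b))))
Add(Add(Function('n')(-18, Add(Mul(3, -5), 4)), -3243), 759) = Add(Add(Mul(2, Pow(Add(-18, Add(Mul(3, -5), 4)), -1), Add(-3, Mul(2, -18))), -3243), 759) = Add(Add(Mul(2, Pow(Add(-18, Add(-15, 4)), -1), Add(-3, -36)), -3243), 759) = Add(Add(Mul(2, Pow(Add(-18, -11), -1), -39), -3243), 759) = Add(Add(Mul(2, Pow(-29, -1), -39), -3243), 759) = Add(Add(Mul(2, Rational(-1, 29), -39), -3243), 759) = Add(Add(Rational(78, 29), -3243), 759) = Add(Rational(-93969, 29), 759) = Rational(-71958, 29)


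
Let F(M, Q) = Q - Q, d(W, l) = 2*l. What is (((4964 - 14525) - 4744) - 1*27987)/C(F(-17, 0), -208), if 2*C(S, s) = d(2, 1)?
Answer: -42292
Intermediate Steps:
F(M, Q) = 0
C(S, s) = 1 (C(S, s) = (2*1)/2 = (½)*2 = 1)
(((4964 - 14525) - 4744) - 1*27987)/C(F(-17, 0), -208) = (((4964 - 14525) - 4744) - 1*27987)/1 = ((-9561 - 4744) - 27987)*1 = (-14305 - 27987)*1 = -42292*1 = -42292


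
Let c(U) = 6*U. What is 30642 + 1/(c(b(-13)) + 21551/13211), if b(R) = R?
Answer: 30914915083/1008907 ≈ 30642.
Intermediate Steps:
30642 + 1/(c(b(-13)) + 21551/13211) = 30642 + 1/(6*(-13) + 21551/13211) = 30642 + 1/(-78 + 21551*(1/13211)) = 30642 + 1/(-78 + 21551/13211) = 30642 + 1/(-1008907/13211) = 30642 - 13211/1008907 = 30914915083/1008907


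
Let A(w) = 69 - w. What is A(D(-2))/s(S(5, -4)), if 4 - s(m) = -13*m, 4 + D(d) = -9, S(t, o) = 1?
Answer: 82/17 ≈ 4.8235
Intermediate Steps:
D(d) = -13 (D(d) = -4 - 9 = -13)
s(m) = 4 + 13*m (s(m) = 4 - (-13)*m = 4 + 13*m)
A(D(-2))/s(S(5, -4)) = (69 - 1*(-13))/(4 + 13*1) = (69 + 13)/(4 + 13) = 82/17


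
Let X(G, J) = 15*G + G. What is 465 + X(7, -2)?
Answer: 577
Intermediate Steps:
X(G, J) = 16*G
465 + X(7, -2) = 465 + 16*7 = 465 + 112 = 577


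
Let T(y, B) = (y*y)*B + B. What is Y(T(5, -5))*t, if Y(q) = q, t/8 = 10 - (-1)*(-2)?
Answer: -8320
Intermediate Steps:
t = 64 (t = 8*(10 - (-1)*(-2)) = 8*(10 - 1*2) = 8*(10 - 2) = 8*8 = 64)
T(y, B) = B + B*y² (T(y, B) = y²*B + B = B*y² + B = B + B*y²)
Y(T(5, -5))*t = -5*(1 + 5²)*64 = -5*(1 + 25)*64 = -5*26*64 = -130*64 = -8320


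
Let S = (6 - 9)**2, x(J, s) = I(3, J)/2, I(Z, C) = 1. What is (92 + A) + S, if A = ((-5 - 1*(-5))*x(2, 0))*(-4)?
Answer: 101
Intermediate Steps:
x(J, s) = 1/2
A = 0 (A = ((-5 - 1*(-5))*(1/2))*(-4) = ((-5 + 5)*(1/2))*(-4) = (0*(1/2))*(-4) = 0*(-4) = 0)
S = 9 (S = (-3)**2 = 9)
(92 + A) + S = (92 + 0) + 9 = 92 + 9 = 101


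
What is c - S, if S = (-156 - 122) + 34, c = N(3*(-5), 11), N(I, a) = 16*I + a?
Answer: 15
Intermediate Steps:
N(I, a) = a + 16*I
c = -229 (c = 11 + 16*(3*(-5)) = 11 + 16*(-15) = 11 - 240 = -229)
S = -244 (S = -278 + 34 = -244)
c - S = -229 - 1*(-244) = -229 + 244 = 15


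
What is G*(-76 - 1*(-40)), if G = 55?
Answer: -1980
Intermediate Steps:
G*(-76 - 1*(-40)) = 55*(-76 - 1*(-40)) = 55*(-76 + 40) = 55*(-36) = -1980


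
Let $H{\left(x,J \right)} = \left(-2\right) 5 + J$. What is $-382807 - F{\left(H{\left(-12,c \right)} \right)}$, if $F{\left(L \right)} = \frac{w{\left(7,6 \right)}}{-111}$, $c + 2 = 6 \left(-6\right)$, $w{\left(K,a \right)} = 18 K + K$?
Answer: $- \frac{42491444}{111} \approx -3.8281 \cdot 10^{5}$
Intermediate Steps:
$w{\left(K,a \right)} = 19 K$
$c = -38$ ($c = -2 + 6 \left(-6\right) = -2 - 36 = -38$)
$H{\left(x,J \right)} = -10 + J$
$F{\left(L \right)} = - \frac{133}{111}$ ($F{\left(L \right)} = \frac{19 \cdot 7}{-111} = 133 \left(- \frac{1}{111}\right) = - \frac{133}{111}$)
$-382807 - F{\left(H{\left(-12,c \right)} \right)} = -382807 - - \frac{133}{111} = -382807 + \frac{133}{111} = - \frac{42491444}{111}$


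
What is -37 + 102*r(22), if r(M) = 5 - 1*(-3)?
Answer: 779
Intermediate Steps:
r(M) = 8 (r(M) = 5 + 3 = 8)
-37 + 102*r(22) = -37 + 102*8 = -37 + 816 = 779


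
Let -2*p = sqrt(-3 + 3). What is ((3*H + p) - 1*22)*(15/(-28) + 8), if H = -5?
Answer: -7733/28 ≈ -276.18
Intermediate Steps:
p = 0 (p = -sqrt(-3 + 3)/2 = -sqrt(0)/2 = -1/2*0 = 0)
((3*H + p) - 1*22)*(15/(-28) + 8) = ((3*(-5) + 0) - 1*22)*(15/(-28) + 8) = ((-15 + 0) - 22)*(15*(-1/28) + 8) = (-15 - 22)*(-15/28 + 8) = -37*209/28 = -7733/28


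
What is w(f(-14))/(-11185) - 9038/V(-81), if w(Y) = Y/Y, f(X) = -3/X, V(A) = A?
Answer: 101089949/905985 ≈ 111.58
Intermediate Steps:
w(Y) = 1
w(f(-14))/(-11185) - 9038/V(-81) = 1/(-11185) - 9038/(-81) = 1*(-1/11185) - 9038*(-1/81) = -1/11185 + 9038/81 = 101089949/905985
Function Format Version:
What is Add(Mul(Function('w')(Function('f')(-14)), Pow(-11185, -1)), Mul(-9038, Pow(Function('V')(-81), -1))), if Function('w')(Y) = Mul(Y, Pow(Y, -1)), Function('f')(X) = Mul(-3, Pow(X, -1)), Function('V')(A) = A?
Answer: Rational(101089949, 905985) ≈ 111.58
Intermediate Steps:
Function('w')(Y) = 1
Add(Mul(Function('w')(Function('f')(-14)), Pow(-11185, -1)), Mul(-9038, Pow(Function('V')(-81), -1))) = Add(Mul(1, Pow(-11185, -1)), Mul(-9038, Pow(-81, -1))) = Add(Mul(1, Rational(-1, 11185)), Mul(-9038, Rational(-1, 81))) = Add(Rational(-1, 11185), Rational(9038, 81)) = Rational(101089949, 905985)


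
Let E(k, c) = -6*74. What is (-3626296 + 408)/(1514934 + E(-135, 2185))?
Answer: -1812944/757245 ≈ -2.3941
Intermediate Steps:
E(k, c) = -444
(-3626296 + 408)/(1514934 + E(-135, 2185)) = (-3626296 + 408)/(1514934 - 444) = -3625888/1514490 = -3625888*1/1514490 = -1812944/757245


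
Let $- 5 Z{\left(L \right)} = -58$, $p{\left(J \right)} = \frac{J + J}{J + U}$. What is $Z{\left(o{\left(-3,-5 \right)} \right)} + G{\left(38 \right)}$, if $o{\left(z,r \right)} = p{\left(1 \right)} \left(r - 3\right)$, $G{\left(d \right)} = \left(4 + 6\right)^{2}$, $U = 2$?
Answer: $\frac{558}{5} \approx 111.6$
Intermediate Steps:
$G{\left(d \right)} = 100$ ($G{\left(d \right)} = 10^{2} = 100$)
$p{\left(J \right)} = \frac{2 J}{2 + J}$ ($p{\left(J \right)} = \frac{J + J}{J + 2} = \frac{2 J}{2 + J}$)
$o{\left(z,r \right)} = -2 + \frac{2 r}{3}$ ($o{\left(z,r \right)} = 2 \cdot 1 \frac{1}{2 + 1} \left(r - 3\right) = 2 \cdot 1 \cdot \frac{1}{3} \left(-3 + r\right) = \frac{2 \left(-3 + r\right)}{3} = -2 + \frac{2 r}{3}$)
$Z{\left(L \right)} = \frac{58}{5}$ ($Z{\left(L \right)} = \left(- \frac{1}{5}\right) \left(-58\right) = \frac{58}{5}$)
$Z{\left(o{\left(-3,-5 \right)} \right)} + G{\left(38 \right)} = \frac{58}{5} + 100 = \frac{558}{5}$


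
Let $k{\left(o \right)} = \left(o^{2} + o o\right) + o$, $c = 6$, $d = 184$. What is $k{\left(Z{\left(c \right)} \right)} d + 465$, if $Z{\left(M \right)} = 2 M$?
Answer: $55665$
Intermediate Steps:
$k{\left(o \right)} = o + 2 o^{2}$ ($k{\left(o \right)} = \left(o^{2} + o^{2}\right) + o = 2 o^{2} + o = o + 2 o^{2}$)
$k{\left(Z{\left(c \right)} \right)} d + 465 = 2 \cdot 6 \left(1 + 2 \cdot 2 \cdot 6\right) 184 + 465 = 12 \left(1 + 2 \cdot 12\right) 184 + 465 = 12 \left(1 + 24\right) 184 + 465 = 12 \cdot 25 \cdot 184 + 465 = 300 \cdot 184 + 465 = 55200 + 465 = 55665$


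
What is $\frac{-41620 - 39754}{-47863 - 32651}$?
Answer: $\frac{40687}{40257} \approx 1.0107$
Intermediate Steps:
$\frac{-41620 - 39754}{-47863 - 32651} = - \frac{81374}{-80514} = \left(-81374\right) \left(- \frac{1}{80514}\right) = \frac{40687}{40257}$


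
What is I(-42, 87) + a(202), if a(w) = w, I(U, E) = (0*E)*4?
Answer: 202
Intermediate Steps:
I(U, E) = 0 (I(U, E) = 0*4 = 0)
I(-42, 87) + a(202) = 0 + 202 = 202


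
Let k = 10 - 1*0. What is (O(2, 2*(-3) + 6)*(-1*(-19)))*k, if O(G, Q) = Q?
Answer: 0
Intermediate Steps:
k = 10 (k = 10 + 0 = 10)
(O(2, 2*(-3) + 6)*(-1*(-19)))*k = ((2*(-3) + 6)*(-1*(-19)))*10 = ((-6 + 6)*19)*10 = (0*19)*10 = 0*10 = 0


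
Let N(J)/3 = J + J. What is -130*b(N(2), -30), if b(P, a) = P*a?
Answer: 46800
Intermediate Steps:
N(J) = 6*J (N(J) = 3*(J + J) = 3*(2*J) = 6*J)
-130*b(N(2), -30) = -130*6*2*(-30) = -1560*(-30) = -130*(-360) = 46800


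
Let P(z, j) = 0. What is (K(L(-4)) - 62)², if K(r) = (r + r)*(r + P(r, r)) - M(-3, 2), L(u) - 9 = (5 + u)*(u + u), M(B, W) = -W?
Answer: 3364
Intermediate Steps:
L(u) = 9 + 2*u*(5 + u) (L(u) = 9 + (5 + u)*(u + u) = 9 + (5 + u)*(2*u) = 9 + 2*u*(5 + u))
K(r) = 2 + 2*r² (K(r) = (r + r)*(r + 0) - (-1)*2 = (2*r)*r - 1*(-2) = 2*r² + 2 = 2 + 2*r²)
(K(L(-4)) - 62)² = ((2 + 2*(9 + 2*(-4)² + 10*(-4))²) - 62)² = ((2 + 2*(9 + 2*16 - 40)²) - 62)² = ((2 + 2*(9 + 32 - 40)²) - 62)² = ((2 + 2*1²) - 62)² = ((2 + 2*1) - 62)² = ((2 + 2) - 62)² = (4 - 62)² = (-58)² = 3364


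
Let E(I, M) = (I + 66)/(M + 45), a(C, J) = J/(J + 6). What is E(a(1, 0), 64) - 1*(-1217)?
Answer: 132719/109 ≈ 1217.6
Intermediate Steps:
a(C, J) = J/(6 + J)
E(I, M) = (66 + I)/(45 + M)
E(a(1, 0), 64) - 1*(-1217) = (66 + 0/(6 + 0))/(45 + 64) - 1*(-1217) = (66 + 0/6)/109 + 1217 = (66 + 0*(1/6))/109 + 1217 = (66 + 0)/109 + 1217 = (1/109)*66 + 1217 = 66/109 + 1217 = 132719/109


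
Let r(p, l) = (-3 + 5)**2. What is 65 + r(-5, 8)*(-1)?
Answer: 61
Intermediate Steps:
r(p, l) = 4 (r(p, l) = 2**2 = 4)
65 + r(-5, 8)*(-1) = 65 + 4*(-1) = 65 - 4 = 61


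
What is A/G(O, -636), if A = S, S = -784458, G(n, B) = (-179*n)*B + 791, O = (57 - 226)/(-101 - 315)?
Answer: -6275664/376321 ≈ -16.676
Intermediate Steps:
O = 13/32 (O = -169/(-416) = -169*(-1/416) = 13/32 ≈ 0.40625)
G(n, B) = 791 - 179*B*n (G(n, B) = -179*B*n + 791 = 791 - 179*B*n)
A = -784458
A/G(O, -636) = -784458/(791 - 179*(-636)*13/32) = -784458/(791 + 369993/8) = -784458/376321/8 = -784458*8/376321 = -6275664/376321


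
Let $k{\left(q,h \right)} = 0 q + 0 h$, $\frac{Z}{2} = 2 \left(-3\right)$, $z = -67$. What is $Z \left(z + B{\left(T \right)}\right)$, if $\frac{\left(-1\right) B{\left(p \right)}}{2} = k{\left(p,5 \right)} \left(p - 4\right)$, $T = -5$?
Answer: $804$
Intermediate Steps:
$Z = -12$ ($Z = 2 \cdot 2 \left(-3\right) = 2 \left(-6\right) = -12$)
$k{\left(q,h \right)} = 0$ ($k{\left(q,h \right)} = 0 + 0 = 0$)
$B{\left(p \right)} = 0$ ($B{\left(p \right)} = - 2 \cdot 0 \left(p - 4\right) = - 2 \cdot 0 \left(-4 + p\right) = \left(-2\right) 0 = 0$)
$Z \left(z + B{\left(T \right)}\right) = - 12 \left(-67 + 0\right) = \left(-12\right) \left(-67\right) = 804$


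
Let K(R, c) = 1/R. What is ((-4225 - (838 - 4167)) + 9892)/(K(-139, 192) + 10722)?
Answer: 1250444/1490357 ≈ 0.83902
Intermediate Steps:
((-4225 - (838 - 4167)) + 9892)/(K(-139, 192) + 10722) = ((-4225 - (838 - 4167)) + 9892)/(1/(-139) + 10722) = ((-4225 - 1*(-3329)) + 9892)/(-1/139 + 10722) = ((-4225 + 3329) + 9892)/(1490357/139) = (-896 + 9892)*(139/1490357) = 8996*(139/1490357) = 1250444/1490357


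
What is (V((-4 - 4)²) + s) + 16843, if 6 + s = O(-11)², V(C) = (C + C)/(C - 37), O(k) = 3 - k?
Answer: 460019/27 ≈ 17038.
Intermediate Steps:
V(C) = 2*C/(-37 + C) (V(C) = (2*C)/(-37 + C) = 2*C/(-37 + C))
s = 190 (s = -6 + (3 - 1*(-11))² = -6 + (3 + 11)² = -6 + 14² = -6 + 196 = 190)
(V((-4 - 4)²) + s) + 16843 = (2*(-4 - 4)²/(-37 + (-4 - 4)²) + 190) + 16843 = (2*(-8)²/(-37 + (-8)²) + 190) + 16843 = (2*64/(-37 + 64) + 190) + 16843 = (2*64/27 + 190) + 16843 = (2*64*(1/27) + 190) + 16843 = (128/27 + 190) + 16843 = 5258/27 + 16843 = 460019/27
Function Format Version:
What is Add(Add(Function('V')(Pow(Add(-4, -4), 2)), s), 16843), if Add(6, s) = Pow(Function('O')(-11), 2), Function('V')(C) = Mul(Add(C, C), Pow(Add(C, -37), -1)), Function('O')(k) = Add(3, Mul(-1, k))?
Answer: Rational(460019, 27) ≈ 17038.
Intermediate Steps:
Function('V')(C) = Mul(2, C, Pow(Add(-37, C), -1)) (Function('V')(C) = Mul(Mul(2, C), Pow(Add(-37, C), -1)) = Mul(2, C, Pow(Add(-37, C), -1)))
s = 190 (s = Add(-6, Pow(Add(3, Mul(-1, -11)), 2)) = Add(-6, Pow(Add(3, 11), 2)) = Add(-6, Pow(14, 2)) = Add(-6, 196) = 190)
Add(Add(Function('V')(Pow(Add(-4, -4), 2)), s), 16843) = Add(Add(Mul(2, Pow(Add(-4, -4), 2), Pow(Add(-37, Pow(Add(-4, -4), 2)), -1)), 190), 16843) = Add(Add(Mul(2, Pow(-8, 2), Pow(Add(-37, Pow(-8, 2)), -1)), 190), 16843) = Add(Add(Mul(2, 64, Pow(Add(-37, 64), -1)), 190), 16843) = Add(Add(Mul(2, 64, Pow(27, -1)), 190), 16843) = Add(Add(Mul(2, 64, Rational(1, 27)), 190), 16843) = Add(Add(Rational(128, 27), 190), 16843) = Add(Rational(5258, 27), 16843) = Rational(460019, 27)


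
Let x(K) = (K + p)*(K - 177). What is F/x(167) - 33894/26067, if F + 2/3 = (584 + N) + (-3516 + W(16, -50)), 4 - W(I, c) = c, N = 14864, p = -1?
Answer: -92171431/10817805 ≈ -8.5203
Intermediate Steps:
W(I, c) = 4 - c
x(K) = (-1 + K)*(-177 + K) (x(K) = (K - 1)*(K - 177) = (-1 + K)*(-177 + K))
F = 35956/3 (F = -⅔ + ((584 + 14864) + (-3516 + (4 - 1*(-50)))) = -⅔ + (15448 + (-3516 + (4 + 50))) = -⅔ + (15448 + (-3516 + 54)) = -⅔ + (15448 - 3462) = -⅔ + 11986 = 35956/3 ≈ 11985.)
F/x(167) - 33894/26067 = 35956/(3*(177 + 167² - 178*167)) - 33894/26067 = 35956/(3*(177 + 27889 - 29726)) - 33894*1/26067 = (35956/3)/(-1660) - 11298/8689 = (35956/3)*(-1/1660) - 11298/8689 = -8989/1245 - 11298/8689 = -92171431/10817805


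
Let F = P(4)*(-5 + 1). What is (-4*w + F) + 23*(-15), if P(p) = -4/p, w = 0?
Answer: -341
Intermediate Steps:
F = 4 (F = (-4/4)*(-5 + 1) = -4*¼*(-4) = -1*(-4) = 4)
(-4*w + F) + 23*(-15) = (-4*0 + 4) + 23*(-15) = (0 + 4) - 345 = 4 - 345 = -341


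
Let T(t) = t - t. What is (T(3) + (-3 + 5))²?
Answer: 4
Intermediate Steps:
T(t) = 0
(T(3) + (-3 + 5))² = (0 + (-3 + 5))² = (0 + 2)² = 2² = 4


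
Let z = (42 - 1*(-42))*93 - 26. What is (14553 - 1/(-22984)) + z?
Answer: 513439577/22984 ≈ 22339.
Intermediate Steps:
z = 7786 (z = (42 + 42)*93 - 26 = 84*93 - 26 = 7812 - 26 = 7786)
(14553 - 1/(-22984)) + z = (14553 - 1/(-22984)) + 7786 = (14553 - 1*(-1/22984)) + 7786 = (14553 + 1/22984) + 7786 = 334486153/22984 + 7786 = 513439577/22984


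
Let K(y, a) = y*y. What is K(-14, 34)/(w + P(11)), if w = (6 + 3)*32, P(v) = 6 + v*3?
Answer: 196/327 ≈ 0.59939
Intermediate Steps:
K(y, a) = y**2
P(v) = 6 + 3*v
w = 288 (w = 9*32 = 288)
K(-14, 34)/(w + P(11)) = (-14)**2/(288 + (6 + 3*11)) = 196/(288 + (6 + 33)) = 196/(288 + 39) = 196/327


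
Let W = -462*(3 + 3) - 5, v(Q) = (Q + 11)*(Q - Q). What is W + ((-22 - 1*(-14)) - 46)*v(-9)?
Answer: -2777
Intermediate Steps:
v(Q) = 0 (v(Q) = (11 + Q)*0 = 0)
W = -2777 (W = -462*6 - 5 = -77*36 - 5 = -2772 - 5 = -2777)
W + ((-22 - 1*(-14)) - 46)*v(-9) = -2777 + ((-22 - 1*(-14)) - 46)*0 = -2777 + ((-22 + 14) - 46)*0 = -2777 + (-8 - 46)*0 = -2777 - 54*0 = -2777 + 0 = -2777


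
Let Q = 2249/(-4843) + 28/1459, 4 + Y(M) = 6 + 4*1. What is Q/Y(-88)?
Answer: -3145687/42395622 ≈ -0.074198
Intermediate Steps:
Y(M) = 6 (Y(M) = -4 + (6 + 4*1) = -4 + (6 + 4) = -4 + 10 = 6)
Q = -3145687/7065937 (Q = 2249*(-1/4843) + 28*(1/1459) = -2249/4843 + 28/1459 = -3145687/7065937 ≈ -0.44519)
Q/Y(-88) = -3145687/7065937/6 = -3145687/7065937*1/6 = -3145687/42395622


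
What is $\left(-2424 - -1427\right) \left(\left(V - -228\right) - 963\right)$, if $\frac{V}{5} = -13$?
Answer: $797600$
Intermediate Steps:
$V = -65$ ($V = 5 \left(-13\right) = -65$)
$\left(-2424 - -1427\right) \left(\left(V - -228\right) - 963\right) = \left(-2424 - -1427\right) \left(\left(-65 - -228\right) - 963\right) = \left(-2424 + 1427\right) \left(\left(-65 + 228\right) - 963\right) = - 997 \left(163 - 963\right) = \left(-997\right) \left(-800\right) = 797600$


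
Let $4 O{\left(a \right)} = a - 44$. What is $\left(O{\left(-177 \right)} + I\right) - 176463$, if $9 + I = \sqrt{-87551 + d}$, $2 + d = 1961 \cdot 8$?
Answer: $- \frac{706109}{4} + 3 i \sqrt{7985} \approx -1.7653 \cdot 10^{5} + 268.08 i$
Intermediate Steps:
$d = 15686$ ($d = -2 + 1961 \cdot 8 = -2 + 15688 = 15686$)
$I = -9 + 3 i \sqrt{7985}$ ($I = -9 + \sqrt{-87551 + 15686} = -9 + \sqrt{-71865} = -9 + 3 i \sqrt{7985} \approx -9.0 + 268.08 i$)
$O{\left(a \right)} = -11 + \frac{a}{4}$ ($O{\left(a \right)} = \frac{a - 44}{4} = \frac{-44 + a}{4} = -11 + \frac{a}{4}$)
$\left(O{\left(-177 \right)} + I\right) - 176463 = \left(\left(-11 + \frac{1}{4} \left(-177\right)\right) - \left(9 - 3 i \sqrt{7985}\right)\right) - 176463 = \left(\left(-11 - \frac{177}{4}\right) - \left(9 - 3 i \sqrt{7985}\right)\right) - 176463 = \left(- \frac{221}{4} - \left(9 - 3 i \sqrt{7985}\right)\right) - 176463 = \left(- \frac{257}{4} + 3 i \sqrt{7985}\right) - 176463 = - \frac{706109}{4} + 3 i \sqrt{7985}$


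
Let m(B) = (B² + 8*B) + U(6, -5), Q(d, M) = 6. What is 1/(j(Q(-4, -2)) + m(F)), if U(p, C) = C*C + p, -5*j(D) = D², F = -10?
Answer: 5/219 ≈ 0.022831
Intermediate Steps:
j(D) = -D²/5
U(p, C) = p + C² (U(p, C) = C² + p = p + C²)
m(B) = 31 + B² + 8*B (m(B) = (B² + 8*B) + (6 + (-5)²) = (B² + 8*B) + (6 + 25) = (B² + 8*B) + 31 = 31 + B² + 8*B)
1/(j(Q(-4, -2)) + m(F)) = 1/(-⅕*6² + (31 + (-10)² + 8*(-10))) = 1/(-⅕*36 + (31 + 100 - 80)) = 1/(-36/5 + 51) = 1/(219/5) = 5/219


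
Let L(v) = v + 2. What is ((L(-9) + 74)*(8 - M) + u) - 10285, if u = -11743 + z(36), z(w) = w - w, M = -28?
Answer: -19616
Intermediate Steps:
z(w) = 0
L(v) = 2 + v
u = -11743 (u = -11743 + 0 = -11743)
((L(-9) + 74)*(8 - M) + u) - 10285 = (((2 - 9) + 74)*(8 - 1*(-28)) - 11743) - 10285 = ((-7 + 74)*(8 + 28) - 11743) - 10285 = (67*36 - 11743) - 10285 = (2412 - 11743) - 10285 = -9331 - 10285 = -19616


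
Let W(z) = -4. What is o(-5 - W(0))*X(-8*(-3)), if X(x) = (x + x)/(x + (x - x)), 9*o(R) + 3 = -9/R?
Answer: 4/3 ≈ 1.3333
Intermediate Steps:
o(R) = -1/3 - 1/R (o(R) = -1/3 + (-9/R)/9 = -1/3 - 1/R)
X(x) = 2 (X(x) = (2*x)/(x + 0) = (2*x)/x = 2)
o(-5 - W(0))*X(-8*(-3)) = ((-3 - (-5 - 1*(-4)))/(3*(-5 - 1*(-4))))*2 = ((-3 - (-5 + 4))/(3*(-5 + 4)))*2 = ((1/3)*(-3 - 1*(-1))/(-1))*2 = ((1/3)*(-1)*(-3 + 1))*2 = ((1/3)*(-1)*(-2))*2 = (2/3)*2 = 4/3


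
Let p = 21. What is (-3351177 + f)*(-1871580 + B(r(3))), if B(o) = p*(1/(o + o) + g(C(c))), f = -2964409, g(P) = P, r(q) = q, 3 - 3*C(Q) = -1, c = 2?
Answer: 11819925504921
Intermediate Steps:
C(Q) = 4/3 (C(Q) = 1 - ⅓*(-1) = 1 + ⅓ = 4/3)
B(o) = 28 + 21/(2*o) (B(o) = 21*(1/(o + o) + 4/3) = 21*(1/(2*o) + 4/3) = 21*(4/3 + 1/(2*o)) = 28 + 21/(2*o))
(-3351177 + f)*(-1871580 + B(r(3))) = (-3351177 - 2964409)*(-1871580 + (28 + (21/2)/3)) = -6315586*(-1871580 + (28 + (21/2)*(⅓))) = -6315586*(-1871580 + (28 + 7/2)) = -6315586*(-1871580 + 63/2) = -6315586*(-3743097/2) = 11819925504921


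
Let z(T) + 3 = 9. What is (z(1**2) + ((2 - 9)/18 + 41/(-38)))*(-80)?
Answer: -62000/171 ≈ -362.57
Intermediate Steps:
z(T) = 6 (z(T) = -3 + 9 = 6)
(z(1**2) + ((2 - 9)/18 + 41/(-38)))*(-80) = (6 + ((2 - 9)/18 + 41/(-38)))*(-80) = (6 + (-7*1/18 + 41*(-1/38)))*(-80) = (6 + (-7/18 - 41/38))*(-80) = (6 - 251/171)*(-80) = (775/171)*(-80) = -62000/171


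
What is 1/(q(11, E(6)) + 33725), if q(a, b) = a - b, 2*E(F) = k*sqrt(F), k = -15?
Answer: 67472/2276234717 - 15*sqrt(6)/2276234717 ≈ 2.9626e-5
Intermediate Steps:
E(F) = -15*sqrt(F)/2 (E(F) = (-15*sqrt(F))/2 = -15*sqrt(F)/2)
1/(q(11, E(6)) + 33725) = 1/((11 - (-15)*sqrt(6)/2) + 33725) = 1/((11 + 15*sqrt(6)/2) + 33725) = 1/(33736 + 15*sqrt(6)/2)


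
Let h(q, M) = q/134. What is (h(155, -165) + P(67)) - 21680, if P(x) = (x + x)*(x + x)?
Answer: -498861/134 ≈ -3722.8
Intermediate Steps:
P(x) = 4*x² (P(x) = (2*x)*(2*x) = 4*x²)
h(q, M) = q/134 (h(q, M) = q*(1/134) = q/134)
(h(155, -165) + P(67)) - 21680 = ((1/134)*155 + 4*67²) - 21680 = (155/134 + 4*4489) - 21680 = (155/134 + 17956) - 21680 = 2406259/134 - 21680 = -498861/134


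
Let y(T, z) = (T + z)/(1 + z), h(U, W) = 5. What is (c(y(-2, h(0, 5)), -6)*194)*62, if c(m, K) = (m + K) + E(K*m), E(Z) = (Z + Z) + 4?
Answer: -90210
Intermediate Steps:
E(Z) = 4 + 2*Z (E(Z) = 2*Z + 4 = 4 + 2*Z)
y(T, z) = (T + z)/(1 + z)
c(m, K) = 4 + K + m + 2*K*m (c(m, K) = (m + K) + (4 + 2*(K*m)) = (K + m) + (4 + 2*K*m) = 4 + K + m + 2*K*m)
(c(y(-2, h(0, 5)), -6)*194)*62 = ((4 - 6 + (-2 + 5)/(1 + 5) + 2*(-6)*((-2 + 5)/(1 + 5)))*194)*62 = ((4 - 6 + 3/6 + 2*(-6)*(3/6))*194)*62 = ((4 - 6 + (⅙)*3 + 2*(-6)*((⅙)*3))*194)*62 = ((4 - 6 + ½ + 2*(-6)*(½))*194)*62 = ((4 - 6 + ½ - 6)*194)*62 = -15/2*194*62 = -1455*62 = -90210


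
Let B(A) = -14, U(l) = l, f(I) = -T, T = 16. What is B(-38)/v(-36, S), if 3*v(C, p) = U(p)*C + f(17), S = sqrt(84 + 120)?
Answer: -21/8254 + 189*sqrt(51)/16508 ≈ 0.079218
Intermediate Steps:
f(I) = -16 (f(I) = -1*16 = -16)
S = 2*sqrt(51) (S = sqrt(204) = 2*sqrt(51) ≈ 14.283)
v(C, p) = -16/3 + C*p/3 (v(C, p) = (p*C - 16)/3 = (C*p - 16)/3 = (-16 + C*p)/3 = -16/3 + C*p/3)
B(-38)/v(-36, S) = -14/(-16/3 + (1/3)*(-36)*(2*sqrt(51))) = -14/(-16/3 - 24*sqrt(51))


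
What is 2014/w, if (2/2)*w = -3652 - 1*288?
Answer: -1007/1970 ≈ -0.51117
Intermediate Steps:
w = -3940 (w = -3652 - 1*288 = -3652 - 288 = -3940)
2014/w = 2014/(-3940) = 2014*(-1/3940) = -1007/1970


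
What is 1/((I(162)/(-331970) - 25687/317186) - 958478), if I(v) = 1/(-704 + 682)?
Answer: -68132858860/65303851812079121 ≈ -1.0433e-6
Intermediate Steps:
I(v) = -1/22 (I(v) = 1/(-22) = -1/22)
1/((I(162)/(-331970) - 25687/317186) - 958478) = 1/((-1/22/(-331970) - 25687/317186) - 958478) = 1/((-1/22*(-1/331970) - 25687*1/317186) - 958478) = 1/((1/7303340 - 1511/18658) - 958478) = 1/(-5517664041/68132858860 - 958478) = 1/(-65303851812079121/68132858860) = -68132858860/65303851812079121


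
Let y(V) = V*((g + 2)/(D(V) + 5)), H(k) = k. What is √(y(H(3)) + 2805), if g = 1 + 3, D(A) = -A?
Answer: √2814 ≈ 53.047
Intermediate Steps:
g = 4
y(V) = 6*V/(5 - V) (y(V) = V*((4 + 2)/(-V + 5)) = V*(6/(5 - V)) = 6*V/(5 - V))
√(y(H(3)) + 2805) = √(-6*3/(-5 + 3) + 2805) = √(-6*3/(-2) + 2805) = √(-6*3*(-½) + 2805) = √(9 + 2805) = √2814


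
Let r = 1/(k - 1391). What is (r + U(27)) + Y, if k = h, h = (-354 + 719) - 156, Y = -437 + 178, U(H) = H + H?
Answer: -242311/1182 ≈ -205.00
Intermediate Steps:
U(H) = 2*H
Y = -259
h = 209 (h = 365 - 156 = 209)
k = 209
r = -1/1182 (r = 1/(209 - 1391) = 1/(-1182) = -1/1182 ≈ -0.00084602)
(r + U(27)) + Y = (-1/1182 + 2*27) - 259 = (-1/1182 + 54) - 259 = 63827/1182 - 259 = -242311/1182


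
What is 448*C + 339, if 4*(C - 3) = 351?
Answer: 40995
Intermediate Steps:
C = 363/4 (C = 3 + (¼)*351 = 3 + 351/4 = 363/4 ≈ 90.750)
448*C + 339 = 448*(363/4) + 339 = 40656 + 339 = 40995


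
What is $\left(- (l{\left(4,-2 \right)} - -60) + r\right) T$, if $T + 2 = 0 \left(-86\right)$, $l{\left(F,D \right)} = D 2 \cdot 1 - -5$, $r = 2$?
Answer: $118$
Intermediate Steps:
$l{\left(F,D \right)} = 5 + 2 D$ ($l{\left(F,D \right)} = 2 D 1 + 5 = 2 D + 5 = 5 + 2 D$)
$T = -2$ ($T = -2 + 0 \left(-86\right) = -2 + 0 = -2$)
$\left(- (l{\left(4,-2 \right)} - -60) + r\right) T = \left(- (\left(5 + 2 \left(-2\right)\right) - -60) + 2\right) \left(-2\right) = \left(- (\left(5 - 4\right) + 60) + 2\right) \left(-2\right) = \left(- (1 + 60) + 2\right) \left(-2\right) = \left(\left(-1\right) 61 + 2\right) \left(-2\right) = \left(-61 + 2\right) \left(-2\right) = \left(-59\right) \left(-2\right) = 118$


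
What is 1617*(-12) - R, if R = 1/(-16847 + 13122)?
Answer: -72279899/3725 ≈ -19404.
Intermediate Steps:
R = -1/3725 (R = 1/(-3725) = -1/3725 ≈ -0.00026846)
1617*(-12) - R = 1617*(-12) - 1*(-1/3725) = -19404 + 1/3725 = -72279899/3725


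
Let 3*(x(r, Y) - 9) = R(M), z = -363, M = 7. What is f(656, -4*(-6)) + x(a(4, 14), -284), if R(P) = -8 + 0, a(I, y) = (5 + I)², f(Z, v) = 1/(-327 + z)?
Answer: 4369/690 ≈ 6.3319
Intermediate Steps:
f(Z, v) = -1/690 (f(Z, v) = 1/(-327 - 363) = 1/(-690) = -1/690)
R(P) = -8
x(r, Y) = 19/3 (x(r, Y) = 9 + (⅓)*(-8) = 9 - 8/3 = 19/3)
f(656, -4*(-6)) + x(a(4, 14), -284) = -1/690 + 19/3 = 4369/690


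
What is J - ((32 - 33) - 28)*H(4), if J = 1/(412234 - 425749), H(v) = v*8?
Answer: 12541919/13515 ≈ 928.00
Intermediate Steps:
H(v) = 8*v
J = -1/13515 (J = 1/(-13515) = -1/13515 ≈ -7.3992e-5)
J - ((32 - 33) - 28)*H(4) = -1/13515 - ((32 - 33) - 28)*8*4 = -1/13515 - (-1 - 28)*32 = -1/13515 - (-29)*32 = -1/13515 - 1*(-928) = -1/13515 + 928 = 12541919/13515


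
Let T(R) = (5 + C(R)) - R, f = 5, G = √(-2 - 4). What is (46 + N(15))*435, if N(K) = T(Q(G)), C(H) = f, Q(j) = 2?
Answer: 23490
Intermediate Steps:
G = I*√6 (G = √(-6) = I*√6 ≈ 2.4495*I)
C(H) = 5
T(R) = 10 - R (T(R) = (5 + 5) - R = 10 - R)
N(K) = 8 (N(K) = 10 - 1*2 = 10 - 2 = 8)
(46 + N(15))*435 = (46 + 8)*435 = 54*435 = 23490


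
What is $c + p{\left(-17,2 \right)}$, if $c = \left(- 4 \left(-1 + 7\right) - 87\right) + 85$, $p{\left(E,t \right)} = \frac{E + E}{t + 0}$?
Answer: $-43$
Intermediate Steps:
$p{\left(E,t \right)} = \frac{2 E}{t}$
$c = -26$ ($c = \left(\left(-4\right) 6 - 87\right) + 85 = \left(-24 - 87\right) + 85 = -111 + 85 = -26$)
$c + p{\left(-17,2 \right)} = -26 + 2 \left(-17\right) \frac{1}{2} = -26 - 17 = -43$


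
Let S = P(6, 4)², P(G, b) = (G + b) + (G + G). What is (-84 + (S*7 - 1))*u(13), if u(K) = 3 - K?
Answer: -33030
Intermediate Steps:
P(G, b) = b + 3*G (P(G, b) = (G + b) + 2*G = b + 3*G)
S = 484 (S = (4 + 3*6)² = (4 + 18)² = 22² = 484)
(-84 + (S*7 - 1))*u(13) = (-84 + (484*7 - 1))*(3 - 1*13) = (-84 + (3388 - 1))*(3 - 13) = (-84 + 3387)*(-10) = 3303*(-10) = -33030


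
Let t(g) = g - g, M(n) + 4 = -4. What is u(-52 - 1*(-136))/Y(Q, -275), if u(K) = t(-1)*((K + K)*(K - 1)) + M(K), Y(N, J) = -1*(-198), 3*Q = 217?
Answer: -4/99 ≈ -0.040404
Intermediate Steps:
M(n) = -8 (M(n) = -4 - 4 = -8)
Q = 217/3 (Q = (⅓)*217 = 217/3 ≈ 72.333)
t(g) = 0
Y(N, J) = 198
u(K) = -8 (u(K) = 0*((K + K)*(K - 1)) - 8 = 0*((2*K)*(-1 + K)) - 8 = 0*(2*K*(-1 + K)) - 8 = 0 - 8 = -8)
u(-52 - 1*(-136))/Y(Q, -275) = -8/198 = -8*1/198 = -4/99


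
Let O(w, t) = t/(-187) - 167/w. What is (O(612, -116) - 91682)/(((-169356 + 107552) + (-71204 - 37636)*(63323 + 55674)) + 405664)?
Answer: 123440177/17437616344368 ≈ 7.0790e-6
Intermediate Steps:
O(w, t) = -167/w - t/187 (O(w, t) = t*(-1/187) - 167/w = -t/187 - 167/w = -167/w - t/187)
(O(612, -116) - 91682)/(((-169356 + 107552) + (-71204 - 37636)*(63323 + 55674)) + 405664) = ((-167/612 - 1/187*(-116)) - 91682)/(((-169356 + 107552) + (-71204 - 37636)*(63323 + 55674)) + 405664) = ((-167*1/612 + 116/187) - 91682)/((-61804 - 108840*118997) + 405664) = ((-167/612 + 116/187) - 91682)/((-61804 - 12951633480) + 405664) = (2339/6732 - 91682)/(-12951695284 + 405664) = -617200885/6732/(-12951289620) = -617200885/6732*(-1/12951289620) = 123440177/17437616344368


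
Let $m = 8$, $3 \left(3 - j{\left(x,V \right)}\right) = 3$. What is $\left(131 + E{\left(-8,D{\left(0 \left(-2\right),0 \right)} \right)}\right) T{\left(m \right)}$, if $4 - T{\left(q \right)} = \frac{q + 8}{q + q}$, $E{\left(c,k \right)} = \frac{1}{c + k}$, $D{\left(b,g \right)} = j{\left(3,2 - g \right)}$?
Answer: $\frac{785}{2} \approx 392.5$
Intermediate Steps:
$j{\left(x,V \right)} = 2$ ($j{\left(x,V \right)} = 3 - 1 = 2$)
$D{\left(b,g \right)} = 2$
$T{\left(q \right)} = 4 - \frac{8 + q}{2 q}$ ($T{\left(q \right)} = 4 - \frac{q + 8}{q + q} = 4 - \frac{8 + q}{2 q}$)
$\left(131 + E{\left(-8,D{\left(0 \left(-2\right),0 \right)} \right)}\right) T{\left(m \right)} = \left(131 + \frac{1}{-8 + 2}\right) \left(\frac{7}{2} - \frac{4}{8}\right) = \left(131 + \frac{1}{-6}\right) \left(\frac{7}{2} - \frac{1}{2}\right) = \left(131 - \frac{1}{6}\right) \left(\frac{7}{2} - \frac{1}{2}\right) = \frac{785}{6} \cdot 3 = \frac{785}{2}$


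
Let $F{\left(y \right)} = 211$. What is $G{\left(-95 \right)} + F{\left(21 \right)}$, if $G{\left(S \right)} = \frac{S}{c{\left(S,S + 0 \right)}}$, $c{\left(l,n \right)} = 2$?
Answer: $\frac{327}{2} \approx 163.5$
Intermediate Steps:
$G{\left(S \right)} = \frac{S}{2}$
$G{\left(-95 \right)} + F{\left(21 \right)} = \frac{1}{2} \left(-95\right) + 211 = - \frac{95}{2} + 211 = \frac{327}{2}$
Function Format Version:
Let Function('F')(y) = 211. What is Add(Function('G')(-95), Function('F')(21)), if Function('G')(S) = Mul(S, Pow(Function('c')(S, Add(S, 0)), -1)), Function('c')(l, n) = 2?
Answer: Rational(327, 2) ≈ 163.50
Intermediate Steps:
Function('G')(S) = Mul(Rational(1, 2), S) (Function('G')(S) = Mul(S, Pow(2, -1)) = Mul(S, Rational(1, 2)) = Mul(Rational(1, 2), S))
Add(Function('G')(-95), Function('F')(21)) = Add(Mul(Rational(1, 2), -95), 211) = Add(Rational(-95, 2), 211) = Rational(327, 2)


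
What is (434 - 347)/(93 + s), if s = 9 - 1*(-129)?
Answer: 29/77 ≈ 0.37662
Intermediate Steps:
s = 138 (s = 9 + 129 = 138)
(434 - 347)/(93 + s) = (434 - 347)/(93 + 138) = 87/231 = 87*(1/231) = 29/77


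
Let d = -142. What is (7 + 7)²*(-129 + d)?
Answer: -53116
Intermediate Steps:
(7 + 7)²*(-129 + d) = (7 + 7)²*(-129 - 142) = 14²*(-271) = 196*(-271) = -53116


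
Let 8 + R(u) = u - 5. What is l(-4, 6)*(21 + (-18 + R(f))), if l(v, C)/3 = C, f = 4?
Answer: -108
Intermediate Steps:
l(v, C) = 3*C
R(u) = -13 + u (R(u) = -8 + (u - 5) = -8 + (-5 + u) = -13 + u)
l(-4, 6)*(21 + (-18 + R(f))) = (3*6)*(21 + (-18 + (-13 + 4))) = 18*(21 + (-18 - 9)) = 18*(21 - 27) = 18*(-6) = -108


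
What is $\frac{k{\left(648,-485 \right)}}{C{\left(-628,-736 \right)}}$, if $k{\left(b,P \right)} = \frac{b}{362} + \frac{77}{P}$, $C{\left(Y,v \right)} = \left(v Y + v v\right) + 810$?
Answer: $\frac{143203}{88198818490} \approx 1.6236 \cdot 10^{-6}$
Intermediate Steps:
$C{\left(Y,v \right)} = 810 + v^{2} + Y v$ ($C{\left(Y,v \right)} = \left(Y v + v^{2}\right) + 810 = \left(v^{2} + Y v\right) + 810 = 810 + v^{2} + Y v$)
$k{\left(b,P \right)} = \frac{77}{P} + \frac{b}{362}$ ($k{\left(b,P \right)} = b \frac{1}{362} + \frac{77}{P} = \frac{b}{362} + \frac{77}{P} = \frac{77}{P} + \frac{b}{362}$)
$\frac{k{\left(648,-485 \right)}}{C{\left(-628,-736 \right)}} = \frac{\frac{77}{-485} + \frac{1}{362} \cdot 648}{810 + \left(-736\right)^{2} - -462208} = \frac{77 \left(- \frac{1}{485}\right) + \frac{324}{181}}{810 + 541696 + 462208} = \frac{- \frac{77}{485} + \frac{324}{181}}{1004714} = \frac{143203}{87785} \cdot \frac{1}{1004714} = \frac{143203}{88198818490}$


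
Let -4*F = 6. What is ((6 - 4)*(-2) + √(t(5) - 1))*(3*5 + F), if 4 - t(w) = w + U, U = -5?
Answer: -54 + 27*√3/2 ≈ -30.617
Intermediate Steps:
F = -3/2 (F = -¼*6 = -3/2 ≈ -1.5000)
t(w) = 9 - w (t(w) = 4 - (w - 5) = 4 - (-5 + w) = 4 + (5 - w) = 9 - w)
((6 - 4)*(-2) + √(t(5) - 1))*(3*5 + F) = ((6 - 4)*(-2) + √((9 - 1*5) - 1))*(3*5 - 3/2) = (2*(-2) + √((9 - 5) - 1))*(15 - 3/2) = (-4 + √(4 - 1))*(27/2) = (-4 + √3)*(27/2) = -54 + 27*√3/2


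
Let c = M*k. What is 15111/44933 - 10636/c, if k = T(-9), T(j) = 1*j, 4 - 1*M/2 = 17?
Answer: -237185707/5257161 ≈ -45.117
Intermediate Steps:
M = -26 (M = 8 - 2*17 = 8 - 34 = -26)
T(j) = j
k = -9
c = 234 (c = -26*(-9) = 234)
15111/44933 - 10636/c = 15111/44933 - 10636/234 = 15111*(1/44933) - 10636*1/234 = 15111/44933 - 5318/117 = -237185707/5257161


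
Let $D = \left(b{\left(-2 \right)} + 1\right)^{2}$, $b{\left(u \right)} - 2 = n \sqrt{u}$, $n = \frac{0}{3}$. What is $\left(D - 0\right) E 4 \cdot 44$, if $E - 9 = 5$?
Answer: $22176$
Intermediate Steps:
$E = 14$ ($E = 9 + 5 = 14$)
$n = 0$ ($n = 0 \cdot \frac{1}{3} = 0$)
$b{\left(u \right)} = 2$ ($b{\left(u \right)} = 2 + 0 \sqrt{u} = 2 + 0 = 2$)
$D = 9$ ($D = \left(2 + 1\right)^{2} = 3^{2} = 9$)
$\left(D - 0\right) E 4 \cdot 44 = \left(9 - 0\right) 14 \cdot 4 \cdot 44 = \left(9 + 0\right) 56 \cdot 44 = 9 \cdot 56 \cdot 44 = 504 \cdot 44 = 22176$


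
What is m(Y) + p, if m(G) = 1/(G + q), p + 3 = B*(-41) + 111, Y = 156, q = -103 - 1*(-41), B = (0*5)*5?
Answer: 10153/94 ≈ 108.01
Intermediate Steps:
B = 0 (B = 0*5 = 0)
q = -62 (q = -103 + 41 = -62)
p = 108 (p = -3 + (0*(-41) + 111) = -3 + (0 + 111) = -3 + 111 = 108)
m(G) = 1/(-62 + G) (m(G) = 1/(G - 62) = 1/(-62 + G))
m(Y) + p = 1/(-62 + 156) + 108 = 1/94 + 108 = 10153/94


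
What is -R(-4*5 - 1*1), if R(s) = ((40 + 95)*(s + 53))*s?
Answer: 90720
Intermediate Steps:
R(s) = s*(7155 + 135*s) (R(s) = (135*(53 + s))*s = (7155 + 135*s)*s = s*(7155 + 135*s))
-R(-4*5 - 1*1) = -135*(-4*5 - 1*1)*(53 + (-4*5 - 1*1)) = -135*(-20 - 1)*(53 + (-20 - 1)) = -135*(-21)*(53 - 21) = -135*(-21)*32 = -1*(-90720) = 90720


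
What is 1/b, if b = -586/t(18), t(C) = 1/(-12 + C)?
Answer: -1/3516 ≈ -0.00028441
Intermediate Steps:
b = -3516 (b = -586/(1/(-12 + 18)) = -586/(1/6) = -586/⅙ = -586*6 = -3516)
1/b = 1/(-3516) = -1/3516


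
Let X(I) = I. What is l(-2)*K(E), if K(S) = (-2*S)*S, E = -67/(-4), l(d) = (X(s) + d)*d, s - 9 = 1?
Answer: 8978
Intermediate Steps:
s = 10 (s = 9 + 1 = 10)
l(d) = d*(10 + d) (l(d) = (10 + d)*d = d*(10 + d))
E = 67/4 (E = -67*(-¼) = 67/4 ≈ 16.750)
K(S) = -2*S²
l(-2)*K(E) = (-2*(10 - 2))*(-2*(67/4)²) = (-2*8)*(-2*4489/16) = -16*(-4489/8) = 8978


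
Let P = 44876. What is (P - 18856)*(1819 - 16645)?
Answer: -385772520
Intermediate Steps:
(P - 18856)*(1819 - 16645) = (44876 - 18856)*(1819 - 16645) = 26020*(-14826) = -385772520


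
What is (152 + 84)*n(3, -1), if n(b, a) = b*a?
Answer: -708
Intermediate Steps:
n(b, a) = a*b
(152 + 84)*n(3, -1) = (152 + 84)*(-1*3) = 236*(-3) = -708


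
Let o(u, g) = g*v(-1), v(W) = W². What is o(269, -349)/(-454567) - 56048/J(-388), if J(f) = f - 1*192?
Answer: 6369443409/65912215 ≈ 96.635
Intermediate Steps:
J(f) = -192 + f (J(f) = f - 192 = -192 + f)
o(u, g) = g (o(u, g) = g*(-1)² = g*1 = g)
o(269, -349)/(-454567) - 56048/J(-388) = -349/(-454567) - 56048/(-192 - 388) = -349*(-1/454567) - 56048/(-580) = 349/454567 - 56048*(-1/580) = 349/454567 + 14012/145 = 6369443409/65912215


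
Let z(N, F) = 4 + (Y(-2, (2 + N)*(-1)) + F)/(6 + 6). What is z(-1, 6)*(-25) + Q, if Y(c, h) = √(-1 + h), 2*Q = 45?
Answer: -90 - 25*I*√2/12 ≈ -90.0 - 2.9463*I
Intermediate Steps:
Q = 45/2 (Q = (½)*45 = 45/2 ≈ 22.500)
z(N, F) = 4 + F/12 + √(-3 - N)/12 (z(N, F) = 4 + (√(-1 + (2 + N)*(-1)) + F)/(6 + 6) = 4 + (√(-1 + (-2 - N)) + F)/12 = 4 + (√(-3 - N) + F)*(1/12) = 4 + (F + √(-3 - N))*(1/12) = 4 + (F/12 + √(-3 - N)/12) = 4 + F/12 + √(-3 - N)/12)
z(-1, 6)*(-25) + Q = (4 + (1/12)*6 + √(-3 - 1*(-1))/12)*(-25) + 45/2 = (4 + ½ + √(-3 + 1)/12)*(-25) + 45/2 = (4 + ½ + √(-2)/12)*(-25) + 45/2 = (4 + ½ + (I*√2)/12)*(-25) + 45/2 = (4 + ½ + I*√2/12)*(-25) + 45/2 = (9/2 + I*√2/12)*(-25) + 45/2 = (-225/2 - 25*I*√2/12) + 45/2 = -90 - 25*I*√2/12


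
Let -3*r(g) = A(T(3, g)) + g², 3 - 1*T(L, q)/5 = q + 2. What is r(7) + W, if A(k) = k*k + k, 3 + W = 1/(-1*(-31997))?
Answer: -29693213/95991 ≈ -309.33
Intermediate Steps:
T(L, q) = 5 - 5*q (T(L, q) = 15 - 5*(q + 2) = 15 - 5*(2 + q) = 15 + (-10 - 5*q) = 5 - 5*q)
W = -95990/31997 (W = -3 + 1/(-1*(-31997)) = -3 + 1/31997 = -95990/31997 ≈ -3.0000)
A(k) = k + k² (A(k) = k² + k = k + k²)
r(g) = -g²/3 - (5 - 5*g)*(6 - 5*g)/3 (r(g) = -((5 - 5*g)*(1 + (5 - 5*g)) + g²)/3 = -((5 - 5*g)*(6 - 5*g) + g²)/3 = -(g² + (5 - 5*g)*(6 - 5*g))/3 = -g²/3 - (5 - 5*g)*(6 - 5*g)/3)
r(7) + W = (-10 - 26/3*7² + (55/3)*7) - 95990/31997 = (-10 - 26/3*49 + 385/3) - 95990/31997 = (-10 - 1274/3 + 385/3) - 95990/31997 = -919/3 - 95990/31997 = -29693213/95991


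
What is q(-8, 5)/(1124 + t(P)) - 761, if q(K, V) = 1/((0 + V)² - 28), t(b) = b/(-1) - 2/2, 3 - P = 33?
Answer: -2632300/3459 ≈ -761.00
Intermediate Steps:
P = -30 (P = 3 - 1*33 = 3 - 33 = -30)
t(b) = -1 - b (t(b) = b*(-1) - 2*½ = -b - 1 = -1 - b)
q(K, V) = 1/(-28 + V²) (q(K, V) = 1/(V² - 28) = 1/(-28 + V²))
q(-8, 5)/(1124 + t(P)) - 761 = 1/((1124 + (-1 - 1*(-30)))*(-28 + 5²)) - 761 = 1/((1124 + (-1 + 30))*(-28 + 25)) - 761 = 1/((1124 + 29)*(-3)) - 761 = -⅓/1153 - 761 = (1/1153)*(-⅓) - 761 = -1/3459 - 761 = -2632300/3459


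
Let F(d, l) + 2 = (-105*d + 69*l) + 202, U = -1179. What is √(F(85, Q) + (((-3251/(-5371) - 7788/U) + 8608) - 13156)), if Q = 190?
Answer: I*√40447335990/16113 ≈ 12.482*I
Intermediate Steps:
F(d, l) = 200 - 105*d + 69*l (F(d, l) = -2 + ((-105*d + 69*l) + 202) = -2 + (202 - 105*d + 69*l) = 200 - 105*d + 69*l)
√(F(85, Q) + (((-3251/(-5371) - 7788/U) + 8608) - 13156)) = √((200 - 105*85 + 69*190) + (((-3251/(-5371) - 7788/(-1179)) + 8608) - 13156)) = √((200 - 8925 + 13110) + (((-3251*(-1/5371) - 7788*(-1/1179)) + 8608) - 13156)) = √(4385 + (((3251/5371 + 2596/393) + 8608) - 13156)) = √(4385 + ((116189/16113 + 8608) - 13156)) = √(4385 + (138816893/16113 - 13156)) = √(4385 - 73165735/16113) = √(-2510230/16113) = I*√40447335990/16113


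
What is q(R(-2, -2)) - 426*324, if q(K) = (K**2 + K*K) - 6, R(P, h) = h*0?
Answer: -138030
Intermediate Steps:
R(P, h) = 0
q(K) = -6 + 2*K**2 (q(K) = (K**2 + K**2) - 6 = 2*K**2 - 6 = -6 + 2*K**2)
q(R(-2, -2)) - 426*324 = (-6 + 2*0**2) - 426*324 = (-6 + 2*0) - 138024 = (-6 + 0) - 138024 = -6 - 138024 = -138030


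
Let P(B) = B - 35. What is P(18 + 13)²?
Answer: 16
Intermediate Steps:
P(B) = -35 + B
P(18 + 13)² = (-35 + (18 + 13))² = (-35 + 31)² = (-4)² = 16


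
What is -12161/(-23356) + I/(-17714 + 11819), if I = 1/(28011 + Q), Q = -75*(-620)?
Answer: 5341626134189/10258944209820 ≈ 0.52068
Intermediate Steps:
Q = 46500
I = 1/74511 (I = 1/(28011 + 46500) = 1/74511 ≈ 1.3421e-5)
-12161/(-23356) + I/(-17714 + 11819) = -12161/(-23356) + 1/(74511*(-17714 + 11819)) = -12161*(-1/23356) + (1/74511)/(-5895) = 12161/23356 + (1/74511)*(-1/5895) = 12161/23356 - 1/439242345 = 5341626134189/10258944209820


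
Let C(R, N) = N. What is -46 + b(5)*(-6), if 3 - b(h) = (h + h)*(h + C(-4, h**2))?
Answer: 1736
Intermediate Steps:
b(h) = 3 - 2*h*(h + h**2) (b(h) = 3 - (h + h)*(h + h**2) = 3 - 2*h*(h + h**2))
-46 + b(5)*(-6) = -46 + (3 - 2*5**2 - 2*5**3)*(-6) = -46 + (3 - 2*25 - 2*125)*(-6) = -46 + (3 - 50 - 250)*(-6) = -46 - 297*(-6) = -46 + 1782 = 1736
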